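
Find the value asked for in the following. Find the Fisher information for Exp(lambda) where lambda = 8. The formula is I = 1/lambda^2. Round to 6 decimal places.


Fisher information for exponential: I(lambda) = 1/lambda^2.
lambda = 8, lambda^2 = 64.
I = 1/64 = 0.015625

0.015625


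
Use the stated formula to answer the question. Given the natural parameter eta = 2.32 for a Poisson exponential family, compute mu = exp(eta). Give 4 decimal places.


Expectation parameter for Poisson exponential family:
mu = exp(eta).
eta = 2.32.
mu = exp(2.32) = 10.1757

10.1757


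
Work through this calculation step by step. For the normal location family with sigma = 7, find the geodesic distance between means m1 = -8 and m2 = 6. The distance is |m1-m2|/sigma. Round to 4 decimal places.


On the fixed-variance normal subfamily, geodesic distance = |m1-m2|/sigma.
|-8 - 6| = 14.
sigma = 7.
d = 14/7 = 2.0000

2.0000


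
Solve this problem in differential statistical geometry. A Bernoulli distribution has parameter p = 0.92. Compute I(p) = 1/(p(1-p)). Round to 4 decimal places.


For Bernoulli(p), Fisher information is I(p) = 1/(p*(1-p)).
p = 0.92, 1-p = 0.08.
p*(1-p) = 0.0736.
I(p) = 1/0.0736 = 13.5870

13.5870


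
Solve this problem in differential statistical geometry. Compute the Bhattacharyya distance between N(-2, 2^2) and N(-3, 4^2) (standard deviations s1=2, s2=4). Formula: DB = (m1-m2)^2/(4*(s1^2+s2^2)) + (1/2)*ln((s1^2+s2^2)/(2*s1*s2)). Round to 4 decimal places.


Bhattacharyya distance between two Gaussians:
DB = (m1-m2)^2/(4*(s1^2+s2^2)) + (1/2)*ln((s1^2+s2^2)/(2*s1*s2)).
(m1-m2)^2 = (1)^2 = 1.
s1^2+s2^2 = 4 + 16 = 20.
term1 = 1/80 = 0.0125.
term2 = 0.5*ln(20/16.0) = 0.111572.
DB = 0.0125 + 0.111572 = 0.1241

0.1241


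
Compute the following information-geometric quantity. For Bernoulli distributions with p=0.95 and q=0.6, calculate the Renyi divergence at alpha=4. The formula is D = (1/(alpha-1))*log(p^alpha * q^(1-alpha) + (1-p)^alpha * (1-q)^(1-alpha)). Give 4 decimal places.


Renyi divergence of order alpha between Bernoulli distributions:
D = (1/(alpha-1))*log(p^alpha * q^(1-alpha) + (1-p)^alpha * (1-q)^(1-alpha)).
alpha = 4, p = 0.95, q = 0.6.
p^alpha * q^(1-alpha) = 0.95^4 * 0.6^-3 = 3.770862.
(1-p)^alpha * (1-q)^(1-alpha) = 0.05^4 * 0.4^-3 = 9.8e-05.
sum = 3.770862 + 9.8e-05 = 3.77096.
D = (1/3)*log(3.77096) = 0.4424

0.4424


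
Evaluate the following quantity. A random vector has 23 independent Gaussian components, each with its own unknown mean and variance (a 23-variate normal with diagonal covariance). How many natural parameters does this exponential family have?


Exponential family dimension calculation:
Each univariate normal has two natural parameters (mu/sigma^2 and -1/(2 sigma^2)).
With 23 independent components, dim = 2 * 23 = 46.

46


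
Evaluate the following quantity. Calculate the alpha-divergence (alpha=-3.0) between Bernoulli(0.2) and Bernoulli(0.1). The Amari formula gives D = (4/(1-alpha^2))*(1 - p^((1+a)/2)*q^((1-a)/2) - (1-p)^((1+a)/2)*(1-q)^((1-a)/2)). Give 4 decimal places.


Amari alpha-divergence:
D = (4/(1-alpha^2))*(1 - p^((1+a)/2)*q^((1-a)/2) - (1-p)^((1+a)/2)*(1-q)^((1-a)/2)).
alpha = -3.0, p = 0.2, q = 0.1.
e1 = (1+alpha)/2 = -1.0, e2 = (1-alpha)/2 = 2.0.
t1 = p^e1 * q^e2 = 0.2^-1.0 * 0.1^2.0 = 0.05.
t2 = (1-p)^e1 * (1-q)^e2 = 0.8^-1.0 * 0.9^2.0 = 1.0125.
4/(1-alpha^2) = -0.5.
D = -0.5*(1 - 0.05 - 1.0125) = 0.0313

0.0313


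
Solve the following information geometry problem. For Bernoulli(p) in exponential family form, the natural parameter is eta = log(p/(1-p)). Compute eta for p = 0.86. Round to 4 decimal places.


Natural parameter for Bernoulli: eta = log(p/(1-p)).
p = 0.86, 1-p = 0.14.
p/(1-p) = 6.142857.
eta = log(6.142857) = 1.8153

1.8153


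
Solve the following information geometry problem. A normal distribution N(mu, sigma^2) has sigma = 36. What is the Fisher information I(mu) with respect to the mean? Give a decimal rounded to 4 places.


The Fisher information for the mean of a normal distribution is I(mu) = 1/sigma^2.
sigma = 36, so sigma^2 = 1296.
I(mu) = 1/1296 = 0.0008

0.0008


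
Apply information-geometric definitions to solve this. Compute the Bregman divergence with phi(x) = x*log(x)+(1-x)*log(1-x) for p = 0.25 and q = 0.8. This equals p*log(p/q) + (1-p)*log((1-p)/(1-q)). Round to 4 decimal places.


Bregman divergence with negative entropy generator:
D = p*log(p/q) + (1-p)*log((1-p)/(1-q)).
p = 0.25, q = 0.8.
p*log(p/q) = 0.25*log(0.25/0.8) = -0.290788.
(1-p)*log((1-p)/(1-q)) = 0.75*log(0.75/0.2) = 0.991317.
D = -0.290788 + 0.991317 = 0.7005

0.7005


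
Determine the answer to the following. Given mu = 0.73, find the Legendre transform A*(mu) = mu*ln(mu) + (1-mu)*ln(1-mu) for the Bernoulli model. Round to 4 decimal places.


Legendre transform for Bernoulli:
A*(mu) = mu*log(mu) + (1-mu)*log(1-mu).
mu = 0.73, 1-mu = 0.27.
mu*log(mu) = 0.73*log(0.73) = -0.229739.
(1-mu)*log(1-mu) = 0.27*log(0.27) = -0.35352.
A* = -0.229739 + -0.35352 = -0.5833

-0.5833


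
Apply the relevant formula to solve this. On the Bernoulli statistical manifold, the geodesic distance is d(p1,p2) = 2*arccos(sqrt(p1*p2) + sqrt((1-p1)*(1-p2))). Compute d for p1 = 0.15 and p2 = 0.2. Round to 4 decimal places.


Geodesic distance on Bernoulli manifold:
d(p1,p2) = 2*arccos(sqrt(p1*p2) + sqrt((1-p1)*(1-p2))).
sqrt(p1*p2) = sqrt(0.15*0.2) = 0.173205.
sqrt((1-p1)*(1-p2)) = sqrt(0.85*0.8) = 0.824621.
arg = 0.173205 + 0.824621 = 0.997826.
d = 2*arccos(0.997826) = 0.1319

0.1319


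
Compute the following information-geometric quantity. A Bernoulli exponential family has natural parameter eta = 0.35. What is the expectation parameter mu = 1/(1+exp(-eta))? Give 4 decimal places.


Dual coordinate (expectation parameter) for Bernoulli:
mu = 1/(1+exp(-eta)).
eta = 0.35.
exp(-eta) = exp(-0.35) = 0.704688.
mu = 1/(1+0.704688) = 0.5866

0.5866


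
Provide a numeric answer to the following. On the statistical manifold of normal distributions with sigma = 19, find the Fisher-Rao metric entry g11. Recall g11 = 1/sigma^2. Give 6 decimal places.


For the 2-parameter normal family, the Fisher metric has:
  g11 = 1/sigma^2, g22 = 2/sigma^2.
sigma = 19, sigma^2 = 361.
g11 = 0.002770

0.002770


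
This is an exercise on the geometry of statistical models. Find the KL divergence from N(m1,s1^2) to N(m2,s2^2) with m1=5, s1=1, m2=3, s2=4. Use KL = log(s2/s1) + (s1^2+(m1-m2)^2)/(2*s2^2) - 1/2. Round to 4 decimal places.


KL divergence between normal distributions:
KL = log(s2/s1) + (s1^2 + (m1-m2)^2)/(2*s2^2) - 1/2.
log(4/1) = 1.386294.
(1^2 + (5-3)^2)/(2*4^2) = (1 + 4)/32 = 0.15625.
KL = 1.386294 + 0.15625 - 0.5 = 1.0425

1.0425


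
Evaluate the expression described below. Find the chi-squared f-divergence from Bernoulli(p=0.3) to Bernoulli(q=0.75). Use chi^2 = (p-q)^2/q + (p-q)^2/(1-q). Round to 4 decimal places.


Chi-squared divergence between Bernoulli distributions:
chi^2 = (p-q)^2/q + (p-q)^2/(1-q).
p = 0.3, q = 0.75, p-q = -0.45.
(p-q)^2 = 0.2025.
term1 = 0.2025/0.75 = 0.27.
term2 = 0.2025/0.25 = 0.81.
chi^2 = 0.27 + 0.81 = 1.0800

1.0800


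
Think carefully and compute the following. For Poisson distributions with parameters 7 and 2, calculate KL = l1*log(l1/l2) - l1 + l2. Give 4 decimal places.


KL divergence for Poisson:
KL = l1*log(l1/l2) - l1 + l2.
l1 = 7, l2 = 2.
log(7/2) = 1.252763.
l1*log(l1/l2) = 7 * 1.252763 = 8.769341.
KL = 8.769341 - 7 + 2 = 3.7693

3.7693


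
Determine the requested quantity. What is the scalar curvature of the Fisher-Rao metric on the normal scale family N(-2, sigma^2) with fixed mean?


This family has a single free parameter, so its statistical manifold
is 1-dimensional. The Riemann curvature tensor of any 1-dimensional
Riemannian manifold vanishes identically, so R = 0.

0


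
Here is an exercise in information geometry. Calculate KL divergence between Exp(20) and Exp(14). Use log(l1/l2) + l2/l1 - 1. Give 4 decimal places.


KL divergence for exponential family:
KL = log(l1/l2) + l2/l1 - 1.
log(20/14) = 0.356675.
14/20 = 0.7.
KL = 0.356675 + 0.7 - 1 = 0.0567

0.0567


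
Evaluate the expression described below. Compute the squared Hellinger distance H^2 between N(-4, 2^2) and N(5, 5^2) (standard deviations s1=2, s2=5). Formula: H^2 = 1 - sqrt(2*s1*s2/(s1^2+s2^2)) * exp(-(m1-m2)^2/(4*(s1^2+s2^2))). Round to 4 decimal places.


Squared Hellinger distance for Gaussians:
H^2 = 1 - sqrt(2*s1*s2/(s1^2+s2^2)) * exp(-(m1-m2)^2/(4*(s1^2+s2^2))).
s1^2 = 4, s2^2 = 25, s1^2+s2^2 = 29.
sqrt(2*2*5/(29)) = 0.830455.
(m1-m2)^2 = (-9)^2 = 81.
exp(-81/(4*29)) = exp(-0.698276) = 0.497442.
H^2 = 1 - 0.830455*0.497442 = 0.5869

0.5869


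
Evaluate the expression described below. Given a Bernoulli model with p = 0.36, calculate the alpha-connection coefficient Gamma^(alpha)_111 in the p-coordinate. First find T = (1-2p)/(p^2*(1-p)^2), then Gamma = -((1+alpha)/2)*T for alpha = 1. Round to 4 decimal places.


Skewness (Amari-Chentsov) tensor: T = (1-2p)/(p^2*(1-p)^2).
p = 0.36, 1-2p = 0.28, p^2 = 0.1296, (1-p)^2 = 0.4096.
T = 0.28/(0.1296 * 0.4096) = 5.274643.
In the p-coordinate, Gamma^(alpha) = Gamma^(0) - (alpha/2)*T with Gamma^(0) = (1/2)*g'(p) = -T/2,
so Gamma^(alpha) = -((1+alpha)/2)*T.
alpha = 1, -(1+alpha)/2 = -1.0.
Gamma = -1.0 * 5.274643 = -5.2746

-5.2746


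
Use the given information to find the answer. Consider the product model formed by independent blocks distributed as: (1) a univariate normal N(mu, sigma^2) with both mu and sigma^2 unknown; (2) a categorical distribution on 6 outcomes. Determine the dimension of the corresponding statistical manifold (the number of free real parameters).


The dimension of a statistical manifold equals the number of free
(independent) real parameters of the model. For a product of independent
blocks the parameter counts add.
- normal (mu, sigma^2): 2.
- categorical on 6 outcomes (probabilities sum to 1): 6-1 = 5.
Total = 2 + 5 = 7.
Dimension = 7

7


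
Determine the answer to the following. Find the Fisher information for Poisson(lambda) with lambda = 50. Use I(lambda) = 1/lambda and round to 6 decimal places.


Fisher information for Poisson: I(lambda) = 1/lambda.
lambda = 50.
I(lambda) = 1/50 = 0.020000

0.020000


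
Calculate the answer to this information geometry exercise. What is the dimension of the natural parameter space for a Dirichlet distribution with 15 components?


Exponential family dimension calculation:
Dirichlet with 15 components has 15 natural parameters.

15


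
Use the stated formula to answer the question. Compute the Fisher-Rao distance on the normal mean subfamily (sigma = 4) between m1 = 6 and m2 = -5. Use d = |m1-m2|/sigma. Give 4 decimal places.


On the fixed-variance normal subfamily, geodesic distance = |m1-m2|/sigma.
|6 - -5| = 11.
sigma = 4.
d = 11/4 = 2.7500

2.7500


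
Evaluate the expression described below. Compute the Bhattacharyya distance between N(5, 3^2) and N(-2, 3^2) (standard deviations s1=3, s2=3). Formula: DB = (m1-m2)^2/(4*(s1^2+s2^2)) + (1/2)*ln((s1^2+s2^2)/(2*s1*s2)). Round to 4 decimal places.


Bhattacharyya distance between two Gaussians:
DB = (m1-m2)^2/(4*(s1^2+s2^2)) + (1/2)*ln((s1^2+s2^2)/(2*s1*s2)).
(m1-m2)^2 = (7)^2 = 49.
s1^2+s2^2 = 9 + 9 = 18.
term1 = 49/72 = 0.680556.
term2 = 0.5*ln(18/18.0) = 0.0.
DB = 0.680556 + 0.0 = 0.6806

0.6806


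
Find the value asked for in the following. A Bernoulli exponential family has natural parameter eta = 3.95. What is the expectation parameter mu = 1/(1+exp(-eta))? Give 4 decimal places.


Dual coordinate (expectation parameter) for Bernoulli:
mu = 1/(1+exp(-eta)).
eta = 3.95.
exp(-eta) = exp(-3.95) = 0.019255.
mu = 1/(1+0.019255) = 0.9811

0.9811


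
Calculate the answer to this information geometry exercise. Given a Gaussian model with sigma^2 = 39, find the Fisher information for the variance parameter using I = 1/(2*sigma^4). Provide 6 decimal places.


Fisher information for variance: I(sigma^2) = 1/(2*sigma^4).
sigma^2 = 39, so sigma^4 = 1521.
I = 1/(2*1521) = 1/3042 = 0.000329

0.000329


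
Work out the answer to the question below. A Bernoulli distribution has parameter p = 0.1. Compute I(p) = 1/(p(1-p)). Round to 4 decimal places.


For Bernoulli(p), Fisher information is I(p) = 1/(p*(1-p)).
p = 0.1, 1-p = 0.9.
p*(1-p) = 0.09.
I(p) = 1/0.09 = 11.1111

11.1111


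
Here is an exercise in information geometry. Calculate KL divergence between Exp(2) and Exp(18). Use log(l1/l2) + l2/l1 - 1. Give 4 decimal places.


KL divergence for exponential family:
KL = log(l1/l2) + l2/l1 - 1.
log(2/18) = -2.197225.
18/2 = 9.0.
KL = -2.197225 + 9.0 - 1 = 5.8028

5.8028


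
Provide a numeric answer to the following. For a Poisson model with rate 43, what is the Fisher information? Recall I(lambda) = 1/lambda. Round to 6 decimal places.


Fisher information for Poisson: I(lambda) = 1/lambda.
lambda = 43.
I(lambda) = 1/43 = 0.023256

0.023256


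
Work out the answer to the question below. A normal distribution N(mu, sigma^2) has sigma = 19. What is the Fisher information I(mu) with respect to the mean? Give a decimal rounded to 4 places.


The Fisher information for the mean of a normal distribution is I(mu) = 1/sigma^2.
sigma = 19, so sigma^2 = 361.
I(mu) = 1/361 = 0.0028

0.0028


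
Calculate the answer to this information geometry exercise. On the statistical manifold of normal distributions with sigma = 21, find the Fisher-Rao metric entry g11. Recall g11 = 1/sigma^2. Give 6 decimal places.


For the 2-parameter normal family, the Fisher metric has:
  g11 = 1/sigma^2, g22 = 2/sigma^2.
sigma = 21, sigma^2 = 441.
g11 = 0.002268

0.002268


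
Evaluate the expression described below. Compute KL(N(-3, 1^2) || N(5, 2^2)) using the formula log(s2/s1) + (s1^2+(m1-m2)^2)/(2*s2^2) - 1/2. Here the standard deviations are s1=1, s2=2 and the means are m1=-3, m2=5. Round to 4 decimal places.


KL divergence between normal distributions:
KL = log(s2/s1) + (s1^2 + (m1-m2)^2)/(2*s2^2) - 1/2.
log(2/1) = 0.693147.
(1^2 + (-3-5)^2)/(2*2^2) = (1 + 64)/8 = 8.125.
KL = 0.693147 + 8.125 - 0.5 = 8.3181

8.3181


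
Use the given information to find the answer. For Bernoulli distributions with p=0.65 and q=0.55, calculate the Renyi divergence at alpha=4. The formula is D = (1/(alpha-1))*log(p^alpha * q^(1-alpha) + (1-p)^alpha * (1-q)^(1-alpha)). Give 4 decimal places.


Renyi divergence of order alpha between Bernoulli distributions:
D = (1/(alpha-1))*log(p^alpha * q^(1-alpha) + (1-p)^alpha * (1-q)^(1-alpha)).
alpha = 4, p = 0.65, q = 0.55.
p^alpha * q^(1-alpha) = 0.65^4 * 0.55^-3 = 1.072915.
(1-p)^alpha * (1-q)^(1-alpha) = 0.35^4 * 0.45^-3 = 0.164678.
sum = 1.072915 + 0.164678 = 1.237593.
D = (1/3)*log(1.237593) = 0.0711

0.0711


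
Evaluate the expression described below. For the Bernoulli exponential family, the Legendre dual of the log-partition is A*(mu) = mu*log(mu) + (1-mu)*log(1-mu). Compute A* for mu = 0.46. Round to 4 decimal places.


Legendre transform for Bernoulli:
A*(mu) = mu*log(mu) + (1-mu)*log(1-mu).
mu = 0.46, 1-mu = 0.54.
mu*log(mu) = 0.46*log(0.46) = -0.357203.
(1-mu)*log(1-mu) = 0.54*log(0.54) = -0.332741.
A* = -0.357203 + -0.332741 = -0.6899

-0.6899


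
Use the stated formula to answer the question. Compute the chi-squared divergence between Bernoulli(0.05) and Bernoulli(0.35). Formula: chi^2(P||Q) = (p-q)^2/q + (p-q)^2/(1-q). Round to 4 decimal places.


Chi-squared divergence between Bernoulli distributions:
chi^2 = (p-q)^2/q + (p-q)^2/(1-q).
p = 0.05, q = 0.35, p-q = -0.3.
(p-q)^2 = 0.09.
term1 = 0.09/0.35 = 0.257143.
term2 = 0.09/0.65 = 0.138462.
chi^2 = 0.257143 + 0.138462 = 0.3956

0.3956


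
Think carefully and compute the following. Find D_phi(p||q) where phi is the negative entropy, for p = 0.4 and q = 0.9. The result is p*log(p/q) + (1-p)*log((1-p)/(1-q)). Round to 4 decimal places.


Bregman divergence with negative entropy generator:
D = p*log(p/q) + (1-p)*log((1-p)/(1-q)).
p = 0.4, q = 0.9.
p*log(p/q) = 0.4*log(0.4/0.9) = -0.324372.
(1-p)*log((1-p)/(1-q)) = 0.6*log(0.6/0.1) = 1.075056.
D = -0.324372 + 1.075056 = 0.7507

0.7507


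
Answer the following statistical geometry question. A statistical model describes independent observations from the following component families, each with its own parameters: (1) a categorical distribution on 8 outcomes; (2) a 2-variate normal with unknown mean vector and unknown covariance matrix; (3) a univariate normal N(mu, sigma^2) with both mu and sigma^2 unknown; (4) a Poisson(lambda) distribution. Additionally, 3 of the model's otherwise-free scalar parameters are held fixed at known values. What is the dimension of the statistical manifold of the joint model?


The dimension of a statistical manifold equals the number of free
(independent) real parameters of the model. For a product of independent
blocks the parameter counts add.
- categorical on 8 outcomes (probabilities sum to 1): 8-1 = 7.
- 2-variate normal: 2 (mean) + 2*3/2 = 3 (symmetric covariance) = 5.
- normal (mu, sigma^2): 2.
- Poisson (lambda): 1.
Total = 7 + 5 + 2 + 1 = 15.
3 parameter(s) fixed at known values: 15 - 3 = 12.
Dimension = 12

12


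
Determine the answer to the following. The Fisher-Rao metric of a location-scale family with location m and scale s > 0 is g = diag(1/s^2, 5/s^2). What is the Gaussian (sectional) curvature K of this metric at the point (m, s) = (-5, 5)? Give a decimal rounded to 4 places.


The metric has the form g = (A dm^2 + B ds^2)/s^2 with A = 1, B = 5.
Substitute u = sqrt(A/B)*m: g = B*(du^2 + ds^2)/s^2, i.e. B times the
Poincare upper half-plane metric, which has constant Gaussian curvature -1.
Scaling a 2D metric by a constant c divides the Gaussian curvature by c,
so K = -1/B = -1/(5) = -0.2000 everywhere (the point (m, s) = (-5, 5) is irrelevant:
the curvature is constant).
The requested Gaussian curvature is K = -0.2000.

-0.2000


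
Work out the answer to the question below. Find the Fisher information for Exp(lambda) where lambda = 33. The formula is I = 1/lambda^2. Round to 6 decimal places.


Fisher information for exponential: I(lambda) = 1/lambda^2.
lambda = 33, lambda^2 = 1089.
I = 1/1089 = 0.000918

0.000918


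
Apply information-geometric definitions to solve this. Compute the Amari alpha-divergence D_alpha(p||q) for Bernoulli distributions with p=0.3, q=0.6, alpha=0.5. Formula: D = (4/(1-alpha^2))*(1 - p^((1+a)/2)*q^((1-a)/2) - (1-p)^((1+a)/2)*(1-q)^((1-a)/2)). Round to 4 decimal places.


Amari alpha-divergence:
D = (4/(1-alpha^2))*(1 - p^((1+a)/2)*q^((1-a)/2) - (1-p)^((1+a)/2)*(1-q)^((1-a)/2)).
alpha = 0.5, p = 0.3, q = 0.6.
e1 = (1+alpha)/2 = 0.75, e2 = (1-alpha)/2 = 0.25.
t1 = p^e1 * q^e2 = 0.3^0.75 * 0.6^0.25 = 0.356762.
t2 = (1-p)^e1 * (1-q)^e2 = 0.7^0.75 * 0.4^0.25 = 0.608609.
4/(1-alpha^2) = 5.333333.
D = 5.333333*(1 - 0.356762 - 0.608609) = 0.1847

0.1847


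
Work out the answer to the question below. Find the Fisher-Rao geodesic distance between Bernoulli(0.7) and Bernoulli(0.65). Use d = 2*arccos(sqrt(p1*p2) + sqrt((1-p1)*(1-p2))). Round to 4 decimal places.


Geodesic distance on Bernoulli manifold:
d(p1,p2) = 2*arccos(sqrt(p1*p2) + sqrt((1-p1)*(1-p2))).
sqrt(p1*p2) = sqrt(0.7*0.65) = 0.674537.
sqrt((1-p1)*(1-p2)) = sqrt(0.3*0.35) = 0.324037.
arg = 0.674537 + 0.324037 = 0.998574.
d = 2*arccos(0.998574) = 0.1068

0.1068


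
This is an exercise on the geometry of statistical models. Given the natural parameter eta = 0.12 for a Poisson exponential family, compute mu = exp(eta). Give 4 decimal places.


Expectation parameter for Poisson exponential family:
mu = exp(eta).
eta = 0.12.
mu = exp(0.12) = 1.1275

1.1275


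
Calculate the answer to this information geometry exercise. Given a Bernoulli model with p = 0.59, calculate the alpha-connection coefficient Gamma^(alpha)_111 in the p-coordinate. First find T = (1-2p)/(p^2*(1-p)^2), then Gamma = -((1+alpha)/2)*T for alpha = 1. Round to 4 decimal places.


Skewness (Amari-Chentsov) tensor: T = (1-2p)/(p^2*(1-p)^2).
p = 0.59, 1-2p = -0.18, p^2 = 0.3481, (1-p)^2 = 0.1681.
T = -0.18/(0.3481 * 0.1681) = -3.076102.
In the p-coordinate, Gamma^(alpha) = Gamma^(0) - (alpha/2)*T with Gamma^(0) = (1/2)*g'(p) = -T/2,
so Gamma^(alpha) = -((1+alpha)/2)*T.
alpha = 1, -(1+alpha)/2 = -1.0.
Gamma = -1.0 * -3.076102 = 3.0761

3.0761


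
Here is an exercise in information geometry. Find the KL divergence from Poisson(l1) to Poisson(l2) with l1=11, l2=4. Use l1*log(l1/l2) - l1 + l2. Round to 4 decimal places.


KL divergence for Poisson:
KL = l1*log(l1/l2) - l1 + l2.
l1 = 11, l2 = 4.
log(11/4) = 1.011601.
l1*log(l1/l2) = 11 * 1.011601 = 11.12761.
KL = 11.12761 - 11 + 4 = 4.1276

4.1276


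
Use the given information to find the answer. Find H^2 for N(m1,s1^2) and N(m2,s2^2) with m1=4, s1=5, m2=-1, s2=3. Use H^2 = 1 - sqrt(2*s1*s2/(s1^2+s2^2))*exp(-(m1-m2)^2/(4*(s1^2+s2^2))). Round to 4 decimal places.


Squared Hellinger distance for Gaussians:
H^2 = 1 - sqrt(2*s1*s2/(s1^2+s2^2)) * exp(-(m1-m2)^2/(4*(s1^2+s2^2))).
s1^2 = 25, s2^2 = 9, s1^2+s2^2 = 34.
sqrt(2*5*3/(34)) = 0.939336.
(m1-m2)^2 = (5)^2 = 25.
exp(-25/(4*34)) = exp(-0.183824) = 0.832083.
H^2 = 1 - 0.939336*0.832083 = 0.2184

0.2184


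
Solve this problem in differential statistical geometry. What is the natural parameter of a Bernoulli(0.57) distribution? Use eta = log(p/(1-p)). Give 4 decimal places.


Natural parameter for Bernoulli: eta = log(p/(1-p)).
p = 0.57, 1-p = 0.43.
p/(1-p) = 1.325581.
eta = log(1.325581) = 0.2819

0.2819


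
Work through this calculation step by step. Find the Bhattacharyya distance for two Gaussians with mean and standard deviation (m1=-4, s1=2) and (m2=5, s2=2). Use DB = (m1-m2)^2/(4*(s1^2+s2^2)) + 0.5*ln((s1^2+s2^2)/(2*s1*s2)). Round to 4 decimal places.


Bhattacharyya distance between two Gaussians:
DB = (m1-m2)^2/(4*(s1^2+s2^2)) + (1/2)*ln((s1^2+s2^2)/(2*s1*s2)).
(m1-m2)^2 = (-9)^2 = 81.
s1^2+s2^2 = 4 + 4 = 8.
term1 = 81/32 = 2.53125.
term2 = 0.5*ln(8/8.0) = 0.0.
DB = 2.53125 + 0.0 = 2.5313

2.5313


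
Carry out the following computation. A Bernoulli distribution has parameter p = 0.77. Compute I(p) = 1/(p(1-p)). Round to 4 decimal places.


For Bernoulli(p), Fisher information is I(p) = 1/(p*(1-p)).
p = 0.77, 1-p = 0.23.
p*(1-p) = 0.1771.
I(p) = 1/0.1771 = 5.6465

5.6465


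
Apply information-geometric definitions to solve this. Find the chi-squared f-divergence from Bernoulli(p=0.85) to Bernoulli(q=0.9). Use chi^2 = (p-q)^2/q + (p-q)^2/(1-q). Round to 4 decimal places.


Chi-squared divergence between Bernoulli distributions:
chi^2 = (p-q)^2/q + (p-q)^2/(1-q).
p = 0.85, q = 0.9, p-q = -0.05.
(p-q)^2 = 0.0025.
term1 = 0.0025/0.9 = 0.002778.
term2 = 0.0025/0.1 = 0.025.
chi^2 = 0.002778 + 0.025 = 0.0278

0.0278


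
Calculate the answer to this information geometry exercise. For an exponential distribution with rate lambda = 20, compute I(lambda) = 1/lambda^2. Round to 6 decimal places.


Fisher information for exponential: I(lambda) = 1/lambda^2.
lambda = 20, lambda^2 = 400.
I = 1/400 = 0.002500

0.002500


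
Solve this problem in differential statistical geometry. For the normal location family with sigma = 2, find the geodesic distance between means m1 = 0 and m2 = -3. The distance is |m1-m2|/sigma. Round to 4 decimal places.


On the fixed-variance normal subfamily, geodesic distance = |m1-m2|/sigma.
|0 - -3| = 3.
sigma = 2.
d = 3/2 = 1.5000

1.5000


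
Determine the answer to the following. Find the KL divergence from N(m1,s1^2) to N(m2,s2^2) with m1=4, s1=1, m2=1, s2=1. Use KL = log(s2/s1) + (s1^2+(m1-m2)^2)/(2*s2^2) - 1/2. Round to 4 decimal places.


KL divergence between normal distributions:
KL = log(s2/s1) + (s1^2 + (m1-m2)^2)/(2*s2^2) - 1/2.
log(1/1) = 0.0.
(1^2 + (4-1)^2)/(2*1^2) = (1 + 9)/2 = 5.0.
KL = 0.0 + 5.0 - 0.5 = 4.5000

4.5000


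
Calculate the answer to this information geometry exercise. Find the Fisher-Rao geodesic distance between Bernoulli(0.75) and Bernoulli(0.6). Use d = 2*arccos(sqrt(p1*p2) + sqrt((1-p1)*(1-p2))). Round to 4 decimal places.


Geodesic distance on Bernoulli manifold:
d(p1,p2) = 2*arccos(sqrt(p1*p2) + sqrt((1-p1)*(1-p2))).
sqrt(p1*p2) = sqrt(0.75*0.6) = 0.67082.
sqrt((1-p1)*(1-p2)) = sqrt(0.25*0.4) = 0.316228.
arg = 0.67082 + 0.316228 = 0.987048.
d = 2*arccos(0.987048) = 0.3222

0.3222


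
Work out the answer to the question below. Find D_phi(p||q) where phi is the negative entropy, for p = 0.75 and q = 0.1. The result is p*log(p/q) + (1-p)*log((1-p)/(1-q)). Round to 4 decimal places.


Bregman divergence with negative entropy generator:
D = p*log(p/q) + (1-p)*log((1-p)/(1-q)).
p = 0.75, q = 0.1.
p*log(p/q) = 0.75*log(0.75/0.1) = 1.511177.
(1-p)*log((1-p)/(1-q)) = 0.25*log(0.25/0.9) = -0.320233.
D = 1.511177 + -0.320233 = 1.1909

1.1909


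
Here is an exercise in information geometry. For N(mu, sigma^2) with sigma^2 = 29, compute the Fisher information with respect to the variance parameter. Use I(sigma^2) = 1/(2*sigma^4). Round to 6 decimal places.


Fisher information for variance: I(sigma^2) = 1/(2*sigma^4).
sigma^2 = 29, so sigma^4 = 841.
I = 1/(2*841) = 1/1682 = 0.000595

0.000595


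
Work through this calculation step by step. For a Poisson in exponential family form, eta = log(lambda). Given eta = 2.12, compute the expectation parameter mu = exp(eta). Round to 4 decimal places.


Expectation parameter for Poisson exponential family:
mu = exp(eta).
eta = 2.12.
mu = exp(2.12) = 8.3311

8.3311


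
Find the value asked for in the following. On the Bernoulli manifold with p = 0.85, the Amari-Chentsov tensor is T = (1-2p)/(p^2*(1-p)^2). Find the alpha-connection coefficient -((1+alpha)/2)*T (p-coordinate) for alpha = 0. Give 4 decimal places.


Skewness (Amari-Chentsov) tensor: T = (1-2p)/(p^2*(1-p)^2).
p = 0.85, 1-2p = -0.7, p^2 = 0.7225, (1-p)^2 = 0.0225.
T = -0.7/(0.7225 * 0.0225) = -43.060361.
In the p-coordinate, Gamma^(alpha) = Gamma^(0) - (alpha/2)*T with Gamma^(0) = (1/2)*g'(p) = -T/2,
so Gamma^(alpha) = -((1+alpha)/2)*T.
alpha = 0, -(1+alpha)/2 = -0.5.
Gamma = -0.5 * -43.060361 = 21.5302

21.5302


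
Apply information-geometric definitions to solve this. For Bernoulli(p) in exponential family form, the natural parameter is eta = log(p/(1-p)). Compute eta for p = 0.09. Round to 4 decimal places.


Natural parameter for Bernoulli: eta = log(p/(1-p)).
p = 0.09, 1-p = 0.91.
p/(1-p) = 0.098901.
eta = log(0.098901) = -2.3136

-2.3136


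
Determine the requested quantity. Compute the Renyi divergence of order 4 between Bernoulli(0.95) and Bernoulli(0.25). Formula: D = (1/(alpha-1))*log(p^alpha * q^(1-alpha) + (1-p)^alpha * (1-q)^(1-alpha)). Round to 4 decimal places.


Renyi divergence of order alpha between Bernoulli distributions:
D = (1/(alpha-1))*log(p^alpha * q^(1-alpha) + (1-p)^alpha * (1-q)^(1-alpha)).
alpha = 4, p = 0.95, q = 0.25.
p^alpha * q^(1-alpha) = 0.95^4 * 0.25^-3 = 52.1284.
(1-p)^alpha * (1-q)^(1-alpha) = 0.05^4 * 0.75^-3 = 1.5e-05.
sum = 52.1284 + 1.5e-05 = 52.128415.
D = (1/3)*log(52.128415) = 1.3179

1.3179


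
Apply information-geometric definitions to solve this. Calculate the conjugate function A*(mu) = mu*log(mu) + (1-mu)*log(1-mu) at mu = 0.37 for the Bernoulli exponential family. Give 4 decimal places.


Legendre transform for Bernoulli:
A*(mu) = mu*log(mu) + (1-mu)*log(1-mu).
mu = 0.37, 1-mu = 0.63.
mu*log(mu) = 0.37*log(0.37) = -0.367873.
(1-mu)*log(1-mu) = 0.63*log(0.63) = -0.291082.
A* = -0.367873 + -0.291082 = -0.6590

-0.6590


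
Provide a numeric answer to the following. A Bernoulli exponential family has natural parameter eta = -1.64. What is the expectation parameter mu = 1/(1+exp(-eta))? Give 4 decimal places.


Dual coordinate (expectation parameter) for Bernoulli:
mu = 1/(1+exp(-eta)).
eta = -1.64.
exp(-eta) = exp(1.64) = 5.15517.
mu = 1/(1+5.15517) = 0.1625

0.1625


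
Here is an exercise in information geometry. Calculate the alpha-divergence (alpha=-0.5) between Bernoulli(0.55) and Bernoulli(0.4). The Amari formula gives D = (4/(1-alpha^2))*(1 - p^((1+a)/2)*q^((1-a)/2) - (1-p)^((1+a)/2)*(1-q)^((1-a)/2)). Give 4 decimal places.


Amari alpha-divergence:
D = (4/(1-alpha^2))*(1 - p^((1+a)/2)*q^((1-a)/2) - (1-p)^((1+a)/2)*(1-q)^((1-a)/2)).
alpha = -0.5, p = 0.55, q = 0.4.
e1 = (1+alpha)/2 = 0.25, e2 = (1-alpha)/2 = 0.75.
t1 = p^e1 * q^e2 = 0.55^0.25 * 0.4^0.75 = 0.433147.
t2 = (1-p)^e1 * (1-q)^e2 = 0.45^0.25 * 0.6^0.75 = 0.558363.
4/(1-alpha^2) = 5.333333.
D = 5.333333*(1 - 0.433147 - 0.558363) = 0.0453

0.0453


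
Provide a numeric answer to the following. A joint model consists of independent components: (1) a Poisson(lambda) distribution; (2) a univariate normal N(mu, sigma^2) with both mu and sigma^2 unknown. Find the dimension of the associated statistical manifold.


The dimension of a statistical manifold equals the number of free
(independent) real parameters of the model. For a product of independent
blocks the parameter counts add.
- Poisson (lambda): 1.
- normal (mu, sigma^2): 2.
Total = 1 + 2 = 3.
Dimension = 3

3


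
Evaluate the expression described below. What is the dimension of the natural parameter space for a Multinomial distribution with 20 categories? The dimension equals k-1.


Exponential family dimension calculation:
For Multinomial with k=20 categories, dim = k-1 = 19.

19


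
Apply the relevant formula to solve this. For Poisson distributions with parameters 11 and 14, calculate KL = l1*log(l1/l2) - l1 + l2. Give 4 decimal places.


KL divergence for Poisson:
KL = l1*log(l1/l2) - l1 + l2.
l1 = 11, l2 = 14.
log(11/14) = -0.241162.
l1*log(l1/l2) = 11 * -0.241162 = -2.652783.
KL = -2.652783 - 11 + 14 = 0.3472

0.3472


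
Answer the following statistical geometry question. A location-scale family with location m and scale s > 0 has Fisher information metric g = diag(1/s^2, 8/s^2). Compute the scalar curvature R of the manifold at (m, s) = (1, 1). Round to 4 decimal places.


The metric has the form g = (A dm^2 + B ds^2)/s^2 with A = 1, B = 8.
Substitute u = sqrt(A/B)*m: g = B*(du^2 + ds^2)/s^2, i.e. B times the
Poincare upper half-plane metric, which has constant Gaussian curvature -1.
Scaling a 2D metric by a constant c divides the Gaussian curvature by c,
so K = -1/B = -1/(8) = -0.1250 everywhere (the point (m, s) = (1, 1) is irrelevant:
the curvature is constant).
Scalar curvature in dimension 2: R = 2K = -2/(8) = -0.2500.

-0.2500


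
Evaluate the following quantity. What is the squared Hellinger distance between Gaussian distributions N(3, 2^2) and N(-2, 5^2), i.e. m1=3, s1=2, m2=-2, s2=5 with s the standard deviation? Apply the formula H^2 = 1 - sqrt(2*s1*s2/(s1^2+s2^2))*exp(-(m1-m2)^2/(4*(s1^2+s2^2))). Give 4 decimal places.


Squared Hellinger distance for Gaussians:
H^2 = 1 - sqrt(2*s1*s2/(s1^2+s2^2)) * exp(-(m1-m2)^2/(4*(s1^2+s2^2))).
s1^2 = 4, s2^2 = 25, s1^2+s2^2 = 29.
sqrt(2*2*5/(29)) = 0.830455.
(m1-m2)^2 = (5)^2 = 25.
exp(-25/(4*29)) = exp(-0.215517) = 0.806124.
H^2 = 1 - 0.830455*0.806124 = 0.3306

0.3306


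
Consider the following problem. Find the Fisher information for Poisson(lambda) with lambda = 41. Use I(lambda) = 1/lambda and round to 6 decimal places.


Fisher information for Poisson: I(lambda) = 1/lambda.
lambda = 41.
I(lambda) = 1/41 = 0.024390

0.024390


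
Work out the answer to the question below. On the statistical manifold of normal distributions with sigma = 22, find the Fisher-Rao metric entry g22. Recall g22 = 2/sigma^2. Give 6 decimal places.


For the 2-parameter normal family, the Fisher metric has:
  g11 = 1/sigma^2, g22 = 2/sigma^2.
sigma = 22, sigma^2 = 484.
g22 = 0.004132

0.004132


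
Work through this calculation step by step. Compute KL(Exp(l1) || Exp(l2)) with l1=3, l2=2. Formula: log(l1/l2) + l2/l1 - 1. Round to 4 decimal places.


KL divergence for exponential family:
KL = log(l1/l2) + l2/l1 - 1.
log(3/2) = 0.405465.
2/3 = 0.666667.
KL = 0.405465 + 0.666667 - 1 = 0.0721

0.0721


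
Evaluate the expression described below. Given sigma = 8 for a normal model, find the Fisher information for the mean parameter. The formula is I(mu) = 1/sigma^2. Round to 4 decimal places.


The Fisher information for the mean of a normal distribution is I(mu) = 1/sigma^2.
sigma = 8, so sigma^2 = 64.
I(mu) = 1/64 = 0.0156

0.0156


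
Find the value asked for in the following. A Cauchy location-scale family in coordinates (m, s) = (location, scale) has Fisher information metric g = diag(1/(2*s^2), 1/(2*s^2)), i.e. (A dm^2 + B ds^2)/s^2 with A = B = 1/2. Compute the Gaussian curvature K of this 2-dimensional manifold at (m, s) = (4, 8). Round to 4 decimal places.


The metric has the form g = (A dm^2 + B ds^2)/s^2 with A = 1/2, B = 1/2.
Substitute u = sqrt(A/B)*m: g = B*(du^2 + ds^2)/s^2, i.e. B times the
Poincare upper half-plane metric, which has constant Gaussian curvature -1.
Scaling a 2D metric by a constant c divides the Gaussian curvature by c,
so K = -1/B = -1/(1/2) = -2.0000 everywhere (the point (m, s) = (4, 8) is irrelevant:
the curvature is constant).
The requested Gaussian curvature is K = -2.0000.

-2.0000


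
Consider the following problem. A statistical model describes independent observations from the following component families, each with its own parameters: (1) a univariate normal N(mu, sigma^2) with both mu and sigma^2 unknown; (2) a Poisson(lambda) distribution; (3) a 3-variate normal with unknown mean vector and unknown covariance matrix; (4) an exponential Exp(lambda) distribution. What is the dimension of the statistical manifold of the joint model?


The dimension of a statistical manifold equals the number of free
(independent) real parameters of the model. For a product of independent
blocks the parameter counts add.
- normal (mu, sigma^2): 2.
- Poisson (lambda): 1.
- 3-variate normal: 3 (mean) + 3*4/2 = 6 (symmetric covariance) = 9.
- exponential (lambda): 1.
Total = 2 + 1 + 9 + 1 = 13.
Dimension = 13

13


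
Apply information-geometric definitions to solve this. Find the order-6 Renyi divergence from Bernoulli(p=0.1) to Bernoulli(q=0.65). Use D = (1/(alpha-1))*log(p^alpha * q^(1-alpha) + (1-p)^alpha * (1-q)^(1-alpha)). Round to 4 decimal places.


Renyi divergence of order alpha between Bernoulli distributions:
D = (1/(alpha-1))*log(p^alpha * q^(1-alpha) + (1-p)^alpha * (1-q)^(1-alpha)).
alpha = 6, p = 0.1, q = 0.65.
p^alpha * q^(1-alpha) = 0.1^6 * 0.65^-5 = 9e-06.
(1-p)^alpha * (1-q)^(1-alpha) = 0.9^6 * 0.35^-5 = 101.184697.
sum = 9e-06 + 101.184697 = 101.184705.
D = (1/5)*log(101.184705) = 0.9234

0.9234


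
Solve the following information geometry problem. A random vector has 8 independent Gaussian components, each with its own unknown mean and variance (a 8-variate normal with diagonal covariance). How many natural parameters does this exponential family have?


Exponential family dimension calculation:
Each univariate normal has two natural parameters (mu/sigma^2 and -1/(2 sigma^2)).
With 8 independent components, dim = 2 * 8 = 16.

16


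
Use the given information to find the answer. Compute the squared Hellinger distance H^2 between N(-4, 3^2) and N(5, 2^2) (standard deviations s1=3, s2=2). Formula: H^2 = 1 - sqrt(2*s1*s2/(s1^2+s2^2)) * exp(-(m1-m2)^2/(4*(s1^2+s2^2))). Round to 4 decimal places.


Squared Hellinger distance for Gaussians:
H^2 = 1 - sqrt(2*s1*s2/(s1^2+s2^2)) * exp(-(m1-m2)^2/(4*(s1^2+s2^2))).
s1^2 = 9, s2^2 = 4, s1^2+s2^2 = 13.
sqrt(2*3*2/(13)) = 0.960769.
(m1-m2)^2 = (-9)^2 = 81.
exp(-81/(4*13)) = exp(-1.557692) = 0.210622.
H^2 = 1 - 0.960769*0.210622 = 0.7976

0.7976


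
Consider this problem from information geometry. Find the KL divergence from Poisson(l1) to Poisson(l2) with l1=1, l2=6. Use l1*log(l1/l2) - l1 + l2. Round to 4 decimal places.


KL divergence for Poisson:
KL = l1*log(l1/l2) - l1 + l2.
l1 = 1, l2 = 6.
log(1/6) = -1.791759.
l1*log(l1/l2) = 1 * -1.791759 = -1.791759.
KL = -1.791759 - 1 + 6 = 3.2082

3.2082


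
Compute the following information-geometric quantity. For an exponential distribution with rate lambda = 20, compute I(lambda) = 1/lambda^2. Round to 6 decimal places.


Fisher information for exponential: I(lambda) = 1/lambda^2.
lambda = 20, lambda^2 = 400.
I = 1/400 = 0.002500

0.002500


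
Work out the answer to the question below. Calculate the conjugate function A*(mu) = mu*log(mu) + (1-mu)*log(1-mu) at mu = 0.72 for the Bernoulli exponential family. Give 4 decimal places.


Legendre transform for Bernoulli:
A*(mu) = mu*log(mu) + (1-mu)*log(1-mu).
mu = 0.72, 1-mu = 0.28.
mu*log(mu) = 0.72*log(0.72) = -0.236523.
(1-mu)*log(1-mu) = 0.28*log(0.28) = -0.35643.
A* = -0.236523 + -0.35643 = -0.5930

-0.5930


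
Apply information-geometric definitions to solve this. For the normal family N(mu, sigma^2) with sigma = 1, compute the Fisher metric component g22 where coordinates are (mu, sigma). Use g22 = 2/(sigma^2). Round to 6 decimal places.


For the 2-parameter normal family, the Fisher metric has:
  g11 = 1/sigma^2, g22 = 2/sigma^2.
sigma = 1, sigma^2 = 1.
g22 = 2.000000

2.000000


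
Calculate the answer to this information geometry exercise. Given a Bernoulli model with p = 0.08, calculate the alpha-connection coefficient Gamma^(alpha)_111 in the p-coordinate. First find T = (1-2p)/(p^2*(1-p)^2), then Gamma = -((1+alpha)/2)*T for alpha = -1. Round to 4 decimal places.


Skewness (Amari-Chentsov) tensor: T = (1-2p)/(p^2*(1-p)^2).
p = 0.08, 1-2p = 0.84, p^2 = 0.0064, (1-p)^2 = 0.8464.
T = 0.84/(0.0064 * 0.8464) = 155.068526.
In the p-coordinate, Gamma^(alpha) = Gamma^(0) - (alpha/2)*T with Gamma^(0) = (1/2)*g'(p) = -T/2,
so Gamma^(alpha) = -((1+alpha)/2)*T.
alpha = -1, -(1+alpha)/2 = 0.0.
Gamma = 0.0 * 155.068526 = 0.0000

0.0000


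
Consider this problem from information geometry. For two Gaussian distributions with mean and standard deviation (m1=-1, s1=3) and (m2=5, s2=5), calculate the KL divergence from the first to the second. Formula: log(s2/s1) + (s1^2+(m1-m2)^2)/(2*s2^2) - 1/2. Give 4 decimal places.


KL divergence between normal distributions:
KL = log(s2/s1) + (s1^2 + (m1-m2)^2)/(2*s2^2) - 1/2.
log(5/3) = 0.510826.
(3^2 + (-1-5)^2)/(2*5^2) = (9 + 36)/50 = 0.9.
KL = 0.510826 + 0.9 - 0.5 = 0.9108

0.9108


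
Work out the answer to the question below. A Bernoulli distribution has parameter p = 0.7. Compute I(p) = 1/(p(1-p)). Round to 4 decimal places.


For Bernoulli(p), Fisher information is I(p) = 1/(p*(1-p)).
p = 0.7, 1-p = 0.3.
p*(1-p) = 0.21.
I(p) = 1/0.21 = 4.7619

4.7619


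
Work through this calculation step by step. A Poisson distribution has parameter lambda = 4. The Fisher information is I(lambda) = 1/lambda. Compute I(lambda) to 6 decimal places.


Fisher information for Poisson: I(lambda) = 1/lambda.
lambda = 4.
I(lambda) = 1/4 = 0.250000

0.250000


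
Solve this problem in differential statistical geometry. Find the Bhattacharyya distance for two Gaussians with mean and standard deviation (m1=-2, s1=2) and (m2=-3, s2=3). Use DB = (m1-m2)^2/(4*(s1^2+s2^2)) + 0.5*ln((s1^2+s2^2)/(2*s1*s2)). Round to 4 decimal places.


Bhattacharyya distance between two Gaussians:
DB = (m1-m2)^2/(4*(s1^2+s2^2)) + (1/2)*ln((s1^2+s2^2)/(2*s1*s2)).
(m1-m2)^2 = (1)^2 = 1.
s1^2+s2^2 = 4 + 9 = 13.
term1 = 1/52 = 0.019231.
term2 = 0.5*ln(13/12.0) = 0.040021.
DB = 0.019231 + 0.040021 = 0.0593

0.0593


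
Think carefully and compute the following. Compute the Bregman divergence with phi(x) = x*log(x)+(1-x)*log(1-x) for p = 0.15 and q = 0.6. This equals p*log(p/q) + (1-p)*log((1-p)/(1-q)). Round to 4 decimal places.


Bregman divergence with negative entropy generator:
D = p*log(p/q) + (1-p)*log((1-p)/(1-q)).
p = 0.15, q = 0.6.
p*log(p/q) = 0.15*log(0.15/0.6) = -0.207944.
(1-p)*log((1-p)/(1-q)) = 0.85*log(0.85/0.4) = 0.640706.
D = -0.207944 + 0.640706 = 0.4328

0.4328


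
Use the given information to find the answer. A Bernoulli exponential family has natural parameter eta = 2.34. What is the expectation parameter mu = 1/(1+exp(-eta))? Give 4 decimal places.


Dual coordinate (expectation parameter) for Bernoulli:
mu = 1/(1+exp(-eta)).
eta = 2.34.
exp(-eta) = exp(-2.34) = 0.096328.
mu = 1/(1+0.096328) = 0.9121

0.9121
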